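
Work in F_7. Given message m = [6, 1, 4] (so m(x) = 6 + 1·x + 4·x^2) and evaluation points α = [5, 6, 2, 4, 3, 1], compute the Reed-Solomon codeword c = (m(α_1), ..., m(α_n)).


c = [6, 2, 3, 4, 3, 4]

Message polynomial: m(x) = 6 + 1·x + 4·x^2 (mod 7).
For each evaluation point α_i, compute m(α_i) mod 7:
  α_1 = 5: Horner steps 4 → 0 → 6, so m(5) = 6.
  α_2 = 6: Horner steps 4 → 4 → 2, so m(6) = 2.
  α_3 = 2: Horner steps 4 → 2 → 3, so m(2) = 3.
  α_4 = 4: Horner steps 4 → 3 → 4, so m(4) = 4.
  α_5 = 3: Horner steps 4 → 6 → 3, so m(3) = 3.
  α_6 = 1: Horner steps 4 → 5 → 4, so m(1) = 4.
Codeword c = [6, 2, 3, 4, 3, 4] ∈ F_7^6.


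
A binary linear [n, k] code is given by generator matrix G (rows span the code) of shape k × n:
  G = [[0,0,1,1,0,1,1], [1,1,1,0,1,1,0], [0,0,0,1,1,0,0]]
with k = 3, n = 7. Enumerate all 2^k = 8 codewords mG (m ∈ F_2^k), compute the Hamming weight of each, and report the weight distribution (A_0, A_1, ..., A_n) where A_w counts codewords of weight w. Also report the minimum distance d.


Weight distribution: A_0 = 1, A_2 = 1, A_3 = 1, A_4 = 2, A_5 = 3. Minimum distance d = 2.

Enumerate all 2^3 = 8 messages m ∈ F_2^3.
For each, compute codeword c = mG in F_2^7, then tally its weight.
  m = 000 → c = 0000000, weight = 0.
  m = 100 → c = 0011011, weight = 4.
  m = 010 → c = 1110110, weight = 5.
  m = 110 → c = 1101101, weight = 5.
  m = 001 → c = 0001100, weight = 2.
  m = 101 → c = 0010111, weight = 4.
  m = 011 → c = 1111010, weight = 5.
  m = 111 → c = 1100001, weight = 3.
Tally weights:
  weight 0: 1 codewords.
  weight 2: 1 codewords.
  weight 3: 1 codewords.
  weight 4: 2 codewords.
  weight 5: 3 codewords.
Minimum distance d = smallest w > 0 with A_w > 0 = 2.
Sanity: Σ A_w = 8 = 2^3 = 8 ✓.


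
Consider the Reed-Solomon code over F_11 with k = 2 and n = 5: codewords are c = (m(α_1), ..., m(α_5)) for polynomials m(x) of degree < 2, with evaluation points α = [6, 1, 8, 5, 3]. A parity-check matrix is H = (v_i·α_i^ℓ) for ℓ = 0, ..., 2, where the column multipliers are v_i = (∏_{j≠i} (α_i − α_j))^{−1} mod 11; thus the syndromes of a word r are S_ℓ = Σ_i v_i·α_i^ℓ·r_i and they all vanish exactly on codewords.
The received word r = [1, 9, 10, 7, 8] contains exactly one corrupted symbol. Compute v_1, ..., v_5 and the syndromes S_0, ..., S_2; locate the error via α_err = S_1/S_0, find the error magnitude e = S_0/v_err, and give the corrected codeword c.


S = (10, 3, 2), error at position 3, error magnitude e = 10, c = [1, 9, 0, 7, 8].

Step 1: column multipliers v_i = (∏_{j≠i}(α_i − α_j))^{−1} mod 11.
  i = 1 (α = 6): (6−1)(6−8)(6−5)(6−3) = 5·(−2)·1·3 = −30 ≡ 3, so v_1 = 3^{−1} = 4 (mod 11).
  i = 2 (α = 1): (1−6)(1−8)(1−5)(1−3) = (−5)·(−7)·(−4)·(−2) = 280 ≡ 5, so v_2 = 5^{−1} = 9 (mod 11).
  i = 3 (α = 8): (8−6)(8−1)(8−5)(8−3) = 2·7·3·5 = 210 ≡ 1, so v_3 = 1^{−1} = 1 (mod 11).
  i = 4 (α = 5): (5−6)(5−1)(5−8)(5−3) = (−1)·4·(−3)·2 = 24 ≡ 2, so v_4 = 2^{−1} = 6 (mod 11).
  i = 5 (α = 3): (3−6)(3−1)(3−8)(3−5) = (−3)·2·(−5)·(−2) = −60 ≡ 6, so v_5 = 6^{−1} = 2 (mod 11).
  v = [4, 9, 1, 6, 2].
Step 2: syndromes of r = [1, 9, 10, 7, 8] (all sums mod 11).
  S_0 = Σ v_i r_i = 4·1 + 9·9 + 1·10 + 6·7 + 2·8 = 153 ≡ 10.
  S_1 = Σ v_i α_i r_i = 4·6·1 + 9·1·9 + 1·8·10 + 6·5·7 + 2·3·8 = 443 ≡ 3.
  α_i^2 mod 11 = [3, 1, 9, 3, 9].
  S_2 = Σ v_i α_i^2 r_i = 4·3·1 + 9·1·9 + 1·9·10 + 6·3·7 + 2·9·8 = 453 ≡ 2.
  S = (10, 3, 2) ≠ 0, so r is not a codeword (an error is present).
Step 3: locate the error. For a single error e at position i, S_ℓ = v_i·e·α_i^ℓ, so α_err = S_1/S_0.
  S_0^{−1} = 10^{−1} = 10 (mod 11), so α_err = 3·10 = 30 ≡ 8 = α_3. Error position i = 3.
  Consistency check: S_2/S_1 = 2·4 = 8 ≡ 8 = α_err ✓ (single-error assumption holds).
Step 4: error magnitude e = S_0/v_3 = S_0·∏_{j≠3}(α_3 − α_j) = 10·1 = 10 ≡ 10 (mod 11).
Step 5: correct position 3: c_3 = r_3 − e = 10 − 10 ≡ 0 (mod 11). Hence c = [1, 9, 0, 7, 8].
  Check: interpolating c through the α_i gives m(x) = 4 + 5·x (degree < 2) with m(α_i) = c_i for every i, so c is indeed a codeword.


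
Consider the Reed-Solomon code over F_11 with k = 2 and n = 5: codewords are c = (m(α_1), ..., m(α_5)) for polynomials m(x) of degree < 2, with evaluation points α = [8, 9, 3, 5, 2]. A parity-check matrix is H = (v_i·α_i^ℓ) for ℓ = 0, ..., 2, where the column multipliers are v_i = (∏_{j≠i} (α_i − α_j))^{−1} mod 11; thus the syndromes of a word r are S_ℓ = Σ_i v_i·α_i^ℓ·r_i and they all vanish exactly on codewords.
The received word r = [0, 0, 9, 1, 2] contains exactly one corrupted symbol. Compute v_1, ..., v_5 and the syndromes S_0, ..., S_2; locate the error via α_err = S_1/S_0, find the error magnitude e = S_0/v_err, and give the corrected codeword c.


S = (5, 1, 9), error at position 2, error magnitude e = 4, c = [0, 7, 9, 1, 2].

Step 1: column multipliers v_i = (∏_{j≠i}(α_i − α_j))^{−1} mod 11.
  i = 1 (α = 8): (8−9)(8−3)(8−5)(8−2) = (−1)·5·3·6 = −90 ≡ 9, so v_1 = 9^{−1} = 5 (mod 11).
  i = 2 (α = 9): (9−8)(9−3)(9−5)(9−2) = 1·6·4·7 = 168 ≡ 3, so v_2 = 3^{−1} = 4 (mod 11).
  i = 3 (α = 3): (3−8)(3−9)(3−5)(3−2) = (−5)·(−6)·(−2)·1 = −60 ≡ 6, so v_3 = 6^{−1} = 2 (mod 11).
  i = 4 (α = 5): (5−8)(5−9)(5−3)(5−2) = (−3)·(−4)·2·3 = 72 ≡ 6, so v_4 = 6^{−1} = 2 (mod 11).
  i = 5 (α = 2): (2−8)(2−9)(2−3)(2−5) = (−6)·(−7)·(−1)·(−3) = 126 ≡ 5, so v_5 = 5^{−1} = 9 (mod 11).
  v = [5, 4, 2, 2, 9].
Step 2: syndromes of r = [0, 0, 9, 1, 2] (all sums mod 11).
  S_0 = Σ v_i r_i = 5·0 + 4·0 + 2·9 + 2·1 + 9·2 = 38 ≡ 5.
  S_1 = Σ v_i α_i r_i = 5·8·0 + 4·9·0 + 2·3·9 + 2·5·1 + 9·2·2 = 100 ≡ 1.
  α_i^2 mod 11 = [9, 4, 9, 3, 4].
  S_2 = Σ v_i α_i^2 r_i = 5·9·0 + 4·4·0 + 2·9·9 + 2·3·1 + 9·4·2 = 240 ≡ 9.
  S = (5, 1, 9) ≠ 0, so r is not a codeword (an error is present).
Step 3: locate the error. For a single error e at position i, S_ℓ = v_i·e·α_i^ℓ, so α_err = S_1/S_0.
  S_0^{−1} = 5^{−1} = 9 (mod 11), so α_err = 1·9 = 9 ≡ 9 = α_2. Error position i = 2.
  Consistency check: S_2/S_1 = 9·1 = 9 ≡ 9 = α_err ✓ (single-error assumption holds).
Step 4: error magnitude e = S_0/v_2 = S_0·∏_{j≠2}(α_2 − α_j) = 5·3 = 15 ≡ 4 (mod 11).
Step 5: correct position 2: c_2 = r_2 − e = 0 − 4 ≡ 7 (mod 11). Hence c = [0, 7, 9, 1, 2].
  Check: interpolating c through the α_i gives m(x) = 10 + 7·x (degree < 2) with m(α_i) = c_i for every i, so c is indeed a codeword.


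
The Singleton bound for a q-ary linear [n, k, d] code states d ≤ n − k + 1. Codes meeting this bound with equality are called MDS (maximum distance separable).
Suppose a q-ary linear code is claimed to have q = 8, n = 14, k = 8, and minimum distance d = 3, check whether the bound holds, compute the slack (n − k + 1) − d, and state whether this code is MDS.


Singleton RHS = n − k + 1 = 7, slack = 4, bound satisfied, not MDS.

Singleton bound: d ≤ n − k + 1.
Here n = 14, k = 8, so n − k + 1 = 7.
Given d = 3, check d ≤ 7: YES.
Slack = (n − k + 1) − d = 4.
The code is NOT MDS (slack = 4 > 0).
Description: the claimed parameters are [14, 8, 3]_8; such a code would be non-MDS.


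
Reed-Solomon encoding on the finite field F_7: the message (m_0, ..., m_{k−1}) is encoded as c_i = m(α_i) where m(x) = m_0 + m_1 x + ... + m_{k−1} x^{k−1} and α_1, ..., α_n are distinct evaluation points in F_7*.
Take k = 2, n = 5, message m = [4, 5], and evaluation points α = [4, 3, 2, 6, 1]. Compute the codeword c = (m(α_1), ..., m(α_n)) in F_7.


c = [3, 5, 0, 6, 2]

Message polynomial: m(x) = 4 + 5·x (mod 7).
For each evaluation point α_i, compute m(α_i) mod 7:
  α_1 = 4: Horner steps 5 → 3, so m(4) = 3.
  α_2 = 3: Horner steps 5 → 5, so m(3) = 5.
  α_3 = 2: Horner steps 5 → 0, so m(2) = 0.
  α_4 = 6: Horner steps 5 → 6, so m(6) = 6.
  α_5 = 1: Horner steps 5 → 2, so m(1) = 2.
Codeword c = [3, 5, 0, 6, 2] ∈ F_7^5.


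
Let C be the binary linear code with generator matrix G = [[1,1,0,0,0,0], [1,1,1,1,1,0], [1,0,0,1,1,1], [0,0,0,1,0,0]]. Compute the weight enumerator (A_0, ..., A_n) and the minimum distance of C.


Weight distribution: A_0 = 1, A_1 = 1, A_2 = 2, A_3 = 6, A_4 = 5, A_5 = 1. Minimum distance d = 1.

Enumerate all 2^4 = 16 messages m ∈ F_2^4.
For each, compute codeword c = mG in F_2^6, then tally its weight.
  m = 0000 → c = 000000, weight = 0.
  m = 1000 → c = 110000, weight = 2.
  m = 0100 → c = 111110, weight = 5.
  m = 1100 → c = 001110, weight = 3.
  m = 0010 → c = 100111, weight = 4.
  m = 1010 → c = 010111, weight = 4.
  m = 0110 → c = 011001, weight = 3.
  m = 1110 → c = 101001, weight = 3.
  m = 0001 → c = 000100, weight = 1.
  m = 1001 → c = 110100, weight = 3.
  m = 0101 → c = 111010, weight = 4.
  m = 1101 → c = 001010, weight = 2.
  m = 0011 → c = 100011, weight = 3.
  m = 1011 → c = 010011, weight = 3.
  m = 0111 → c = 011101, weight = 4.
  m = 1111 → c = 101101, weight = 4.
Tally weights:
  weight 0: 1 codewords.
  weight 1: 1 codewords.
  weight 2: 2 codewords.
  weight 3: 6 codewords.
  weight 4: 5 codewords.
  weight 5: 1 codewords.
Minimum distance d = smallest w > 0 with A_w > 0 = 1.
Sanity: Σ A_w = 16 = 2^4 = 16 ✓.


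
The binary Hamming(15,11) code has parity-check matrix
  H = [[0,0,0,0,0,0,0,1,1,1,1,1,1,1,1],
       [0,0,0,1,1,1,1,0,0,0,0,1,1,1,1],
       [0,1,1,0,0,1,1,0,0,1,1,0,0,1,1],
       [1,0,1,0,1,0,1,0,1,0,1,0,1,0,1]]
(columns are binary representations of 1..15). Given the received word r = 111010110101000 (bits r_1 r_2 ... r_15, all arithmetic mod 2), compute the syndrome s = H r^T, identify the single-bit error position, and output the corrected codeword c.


s = (1, 1, 0, 0)^T, error position = 12, corrected codeword c = 111010110100000

Compute s = H r^T mod 2 one row at a time:
  s_1 = 1 + 0 + 1 + 0 + 1 + 0 + 0 + 0 = 3 ≡ 1 (mod 2).
  s_2 = 0 + 1 + 0 + 1 + 1 + 0 + 0 + 0 = 3 ≡ 1 (mod 2).
  s_3 = 1 + 1 + 0 + 1 + 1 + 0 + 0 + 0 = 4 ≡ 0 (mod 2).
  s_4 = 1 + 1 + 1 + 1 + 0 + 0 + 0 + 0 = 4 ≡ 0 (mod 2).
s = (1, 1, 0, 0)^T — this equals column 12 of H (binary 1100), so error is at position 12.
Correct: flip bit 12 of r = 111010110101000 to get c = 111010110100000.


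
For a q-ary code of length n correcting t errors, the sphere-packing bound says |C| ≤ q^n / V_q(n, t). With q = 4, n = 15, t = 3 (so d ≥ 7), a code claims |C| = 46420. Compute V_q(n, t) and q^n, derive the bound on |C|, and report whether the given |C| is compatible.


V_q(n, t) = 13276, q^n = 1073741824, Hamming bound = 80878, |C| = 46420 ≤ bound (satisfied).

Step 1: Compute V_q(n, t) = Σ_{j=0}^3 C(n, j) (q−1)^j.
  j = 0: C(15,0)·(3)^0 = 1·1 = 1.
  j = 1: C(15,1)·(3)^1 = 15·3 = 45.
  j = 2: C(15,2)·(3)^2 = 105·9 = 945.
  j = 3: C(15,3)·(3)^3 = 455·27 = 12285.
  V_q(n, t) = 1 + 45 + 945 + 12285 = 13276.
Step 2: q^n = 4^15 = 1073741824.
Step 3: Hamming bound ⌊q^n / V_q(n,t)⌋ = ⌊1073741824/13276⌋ = 80878.
Step 4: Compare |C| = 46420 to 80878: satisfied.
The claimed |C| lies below the Hamming bound.


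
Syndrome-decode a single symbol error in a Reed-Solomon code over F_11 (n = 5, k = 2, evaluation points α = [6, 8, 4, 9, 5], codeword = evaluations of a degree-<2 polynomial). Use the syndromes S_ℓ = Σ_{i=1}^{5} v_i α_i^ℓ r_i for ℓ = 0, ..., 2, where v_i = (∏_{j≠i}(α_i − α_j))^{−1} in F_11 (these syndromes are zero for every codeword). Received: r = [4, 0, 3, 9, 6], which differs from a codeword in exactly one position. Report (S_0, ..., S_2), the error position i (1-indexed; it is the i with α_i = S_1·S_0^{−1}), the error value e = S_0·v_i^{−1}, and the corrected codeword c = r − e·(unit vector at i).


S = (4, 5, 9), error at position 3, error magnitude e = 6, c = [4, 0, 8, 9, 6].

Step 1: column multipliers v_i = (∏_{j≠i}(α_i − α_j))^{−1} mod 11.
  i = 1 (α = 6): (6−8)(6−4)(6−9)(6−5) = (−2)·2·(−3)·1 = 12 ≡ 1, so v_1 = 1^{−1} = 1 (mod 11).
  i = 2 (α = 8): (8−6)(8−4)(8−9)(8−5) = 2·4·(−1)·3 = −24 ≡ 9, so v_2 = 9^{−1} = 5 (mod 11).
  i = 3 (α = 4): (4−6)(4−8)(4−9)(4−5) = (−2)·(−4)·(−5)·(−1) = 40 ≡ 7, so v_3 = 7^{−1} = 8 (mod 11).
  i = 4 (α = 9): (9−6)(9−8)(9−4)(9−5) = 3·1·5·4 = 60 ≡ 5, so v_4 = 5^{−1} = 9 (mod 11).
  i = 5 (α = 5): (5−6)(5−8)(5−4)(5−9) = (−1)·(−3)·1·(−4) = −12 ≡ 10, so v_5 = 10^{−1} = 10 (mod 11).
  v = [1, 5, 8, 9, 10].
Step 2: syndromes of r = [4, 0, 3, 9, 6] (all sums mod 11).
  S_0 = Σ v_i r_i = 1·4 + 5·0 + 8·3 + 9·9 + 10·6 = 169 ≡ 4.
  S_1 = Σ v_i α_i r_i = 1·6·4 + 5·8·0 + 8·4·3 + 9·9·9 + 10·5·6 = 1149 ≡ 5.
  α_i^2 mod 11 = [3, 9, 5, 4, 3].
  S_2 = Σ v_i α_i^2 r_i = 1·3·4 + 5·9·0 + 8·5·3 + 9·4·9 + 10·3·6 = 636 ≡ 9.
  S = (4, 5, 9) ≠ 0, so r is not a codeword (an error is present).
Step 3: locate the error. For a single error e at position i, S_ℓ = v_i·e·α_i^ℓ, so α_err = S_1/S_0.
  S_0^{−1} = 4^{−1} = 3 (mod 11), so α_err = 5·3 = 15 ≡ 4 = α_3. Error position i = 3.
  Consistency check: S_2/S_1 = 9·9 = 81 ≡ 4 = α_err ✓ (single-error assumption holds).
Step 4: error magnitude e = S_0/v_3 = S_0·∏_{j≠3}(α_3 − α_j) = 4·7 = 28 ≡ 6 (mod 11).
Step 5: correct position 3: c_3 = r_3 − e = 3 − 6 ≡ 8 (mod 11). Hence c = [4, 0, 8, 9, 6].
  Check: interpolating c through the α_i gives m(x) = 5 + 9·x (degree < 2) with m(α_i) = c_i for every i, so c is indeed a codeword.


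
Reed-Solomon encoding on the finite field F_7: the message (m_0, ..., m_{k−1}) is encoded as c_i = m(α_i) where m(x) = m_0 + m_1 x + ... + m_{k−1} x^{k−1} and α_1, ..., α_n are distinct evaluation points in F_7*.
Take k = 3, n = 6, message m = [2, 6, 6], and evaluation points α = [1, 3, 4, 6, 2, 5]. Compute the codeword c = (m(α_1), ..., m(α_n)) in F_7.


c = [0, 4, 3, 2, 3, 0]

Message polynomial: m(x) = 2 + 6·x + 6·x^2 (mod 7).
For each evaluation point α_i, compute m(α_i) mod 7:
  α_1 = 1: Horner steps 6 → 5 → 0, so m(1) = 0.
  α_2 = 3: Horner steps 6 → 3 → 4, so m(3) = 4.
  α_3 = 4: Horner steps 6 → 2 → 3, so m(4) = 3.
  α_4 = 6: Horner steps 6 → 0 → 2, so m(6) = 2.
  α_5 = 2: Horner steps 6 → 4 → 3, so m(2) = 3.
  α_6 = 5: Horner steps 6 → 1 → 0, so m(5) = 0.
Codeword c = [0, 4, 3, 2, 3, 0] ∈ F_7^6.


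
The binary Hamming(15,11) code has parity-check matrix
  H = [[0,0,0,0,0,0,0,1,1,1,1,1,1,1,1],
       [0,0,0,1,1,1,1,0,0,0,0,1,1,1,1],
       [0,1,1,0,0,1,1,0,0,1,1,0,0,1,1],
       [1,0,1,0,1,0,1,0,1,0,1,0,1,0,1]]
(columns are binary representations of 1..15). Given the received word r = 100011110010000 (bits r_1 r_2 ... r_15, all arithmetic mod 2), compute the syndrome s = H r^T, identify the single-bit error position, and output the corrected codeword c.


s = (0, 1, 1, 0)^T, error position = 6, corrected codeword c = 100010110010000

Compute s = H r^T mod 2 one row at a time:
  s_1 = 1 + 0 + 0 + 1 + 0 + 0 + 0 + 0 = 2 ≡ 0 (mod 2).
  s_2 = 0 + 1 + 1 + 1 + 0 + 0 + 0 + 0 = 3 ≡ 1 (mod 2).
  s_3 = 0 + 0 + 1 + 1 + 0 + 1 + 0 + 0 = 3 ≡ 1 (mod 2).
  s_4 = 1 + 0 + 1 + 1 + 0 + 1 + 0 + 0 = 4 ≡ 0 (mod 2).
s = (0, 1, 1, 0)^T — this equals column 6 of H (binary 0110), so error is at position 6.
Correct: flip bit 6 of r = 100011110010000 to get c = 100010110010000.


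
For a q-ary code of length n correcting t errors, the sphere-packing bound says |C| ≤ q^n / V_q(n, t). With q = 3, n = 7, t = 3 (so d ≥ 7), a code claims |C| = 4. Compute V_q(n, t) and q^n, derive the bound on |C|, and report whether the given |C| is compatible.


V_q(n, t) = 379, q^n = 2187, Hamming bound = 5, |C| = 4 ≤ bound (satisfied).

Step 1: Compute V_q(n, t) = Σ_{j=0}^3 C(n, j) (q−1)^j.
  j = 0: C(7,0)·(2)^0 = 1·1 = 1.
  j = 1: C(7,1)·(2)^1 = 7·2 = 14.
  j = 2: C(7,2)·(2)^2 = 21·4 = 84.
  j = 3: C(7,3)·(2)^3 = 35·8 = 280.
  V_q(n, t) = 1 + 14 + 84 + 280 = 379.
Step 2: q^n = 3^7 = 2187.
Step 3: Hamming bound ⌊q^n / V_q(n,t)⌋ = ⌊2187/379⌋ = 5.
Step 4: Compare |C| = 4 to 5: satisfied.
The claimed |C| lies below the Hamming bound.


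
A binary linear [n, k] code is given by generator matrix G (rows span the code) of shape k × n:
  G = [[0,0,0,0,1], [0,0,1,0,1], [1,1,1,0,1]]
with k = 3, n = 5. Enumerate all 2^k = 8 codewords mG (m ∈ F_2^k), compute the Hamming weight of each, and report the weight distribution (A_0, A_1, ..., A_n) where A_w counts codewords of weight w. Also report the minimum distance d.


Weight distribution: A_0 = 1, A_1 = 2, A_2 = 2, A_3 = 2, A_4 = 1. Minimum distance d = 1.

Enumerate all 2^3 = 8 messages m ∈ F_2^3.
For each, compute codeword c = mG in F_2^5, then tally its weight.
  m = 000 → c = 00000, weight = 0.
  m = 100 → c = 00001, weight = 1.
  m = 010 → c = 00101, weight = 2.
  m = 110 → c = 00100, weight = 1.
  m = 001 → c = 11101, weight = 4.
  m = 101 → c = 11100, weight = 3.
  m = 011 → c = 11000, weight = 2.
  m = 111 → c = 11001, weight = 3.
Tally weights:
  weight 0: 1 codewords.
  weight 1: 2 codewords.
  weight 2: 2 codewords.
  weight 3: 2 codewords.
  weight 4: 1 codewords.
Minimum distance d = smallest w > 0 with A_w > 0 = 1.
Sanity: Σ A_w = 8 = 2^3 = 8 ✓.


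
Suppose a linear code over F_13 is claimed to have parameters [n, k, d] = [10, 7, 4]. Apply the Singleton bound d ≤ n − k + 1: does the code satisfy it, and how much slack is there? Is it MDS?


Singleton RHS = n − k + 1 = 4, slack = 0, bound satisfied, MDS.

Singleton bound: d ≤ n − k + 1.
Here n = 10, k = 7, so n − k + 1 = 4.
Given d = 4, check d ≤ 4: YES.
Slack = (n − k + 1) − d = 0.
The code is MDS (slack = 0).
Description: the claimed parameters are [10, 7, 4]_13; such a code would be MDS (meets Singleton bound).


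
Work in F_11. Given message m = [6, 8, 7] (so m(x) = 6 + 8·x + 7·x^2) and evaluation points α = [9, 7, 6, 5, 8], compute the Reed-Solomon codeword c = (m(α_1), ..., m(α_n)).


c = [7, 9, 9, 1, 1]

Message polynomial: m(x) = 6 + 8·x + 7·x^2 (mod 11).
For each evaluation point α_i, compute m(α_i) mod 11:
  α_1 = 9: Horner steps 7 → 5 → 7, so m(9) = 7.
  α_2 = 7: Horner steps 7 → 2 → 9, so m(7) = 9.
  α_3 = 6: Horner steps 7 → 6 → 9, so m(6) = 9.
  α_4 = 5: Horner steps 7 → 10 → 1, so m(5) = 1.
  α_5 = 8: Horner steps 7 → 9 → 1, so m(8) = 1.
Codeword c = [7, 9, 9, 1, 1] ∈ F_11^5.


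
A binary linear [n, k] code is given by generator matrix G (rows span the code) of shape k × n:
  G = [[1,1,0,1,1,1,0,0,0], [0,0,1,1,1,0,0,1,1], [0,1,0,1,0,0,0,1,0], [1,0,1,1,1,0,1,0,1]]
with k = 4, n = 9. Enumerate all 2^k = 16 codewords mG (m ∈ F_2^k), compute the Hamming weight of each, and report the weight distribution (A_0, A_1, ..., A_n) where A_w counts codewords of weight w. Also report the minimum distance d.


Weight distribution: A_0 = 1, A_3 = 3, A_4 = 3, A_5 = 4, A_6 = 4, A_7 = 1. Minimum distance d = 3.

Enumerate all 2^4 = 16 messages m ∈ F_2^4.
For each, compute codeword c = mG in F_2^9, then tally its weight.
  m = 0000 → c = 000000000, weight = 0.
  m = 1000 → c = 110111000, weight = 5.
  m = 0100 → c = 001110011, weight = 5.
  m = 1100 → c = 111001011, weight = 6.
  m = 0010 → c = 010100010, weight = 3.
  m = 1010 → c = 100011010, weight = 4.
  m = 0110 → c = 011010001, weight = 4.
  m = 1110 → c = 101101001, weight = 5.
  m = 0001 → c = 101110101, weight = 6.
  m = 1001 → c = 011001101, weight = 5.
  m = 0101 → c = 100000110, weight = 3.
  m = 1101 → c = 010111110, weight = 6.
  m = 0011 → c = 111010111, weight = 7.
  m = 1011 → c = 001101111, weight = 6.
  m = 0111 → c = 110100100, weight = 4.
  m = 1111 → c = 000011100, weight = 3.
Tally weights:
  weight 0: 1 codewords.
  weight 3: 3 codewords.
  weight 4: 3 codewords.
  weight 5: 4 codewords.
  weight 6: 4 codewords.
  weight 7: 1 codewords.
Minimum distance d = smallest w > 0 with A_w > 0 = 3.
Sanity: Σ A_w = 16 = 2^4 = 16 ✓.


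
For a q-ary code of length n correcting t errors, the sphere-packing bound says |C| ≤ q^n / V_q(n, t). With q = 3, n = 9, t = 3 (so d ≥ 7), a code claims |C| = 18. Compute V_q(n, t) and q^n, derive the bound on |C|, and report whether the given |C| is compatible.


V_q(n, t) = 835, q^n = 19683, Hamming bound = 23, |C| = 18 ≤ bound (satisfied).

Step 1: Compute V_q(n, t) = Σ_{j=0}^3 C(n, j) (q−1)^j.
  j = 0: C(9,0)·(2)^0 = 1·1 = 1.
  j = 1: C(9,1)·(2)^1 = 9·2 = 18.
  j = 2: C(9,2)·(2)^2 = 36·4 = 144.
  j = 3: C(9,3)·(2)^3 = 84·8 = 672.
  V_q(n, t) = 1 + 18 + 144 + 672 = 835.
Step 2: q^n = 3^9 = 19683.
Step 3: Hamming bound ⌊q^n / V_q(n,t)⌋ = ⌊19683/835⌋ = 23.
Step 4: Compare |C| = 18 to 23: satisfied.
The claimed |C| lies below the Hamming bound.


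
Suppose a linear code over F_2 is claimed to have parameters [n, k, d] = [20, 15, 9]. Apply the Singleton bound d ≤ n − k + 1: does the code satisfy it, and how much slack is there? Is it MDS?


Singleton RHS = n − k + 1 = 6, slack = -3, bound violated (no such code; not MDS).

Singleton bound: d ≤ n − k + 1.
Here n = 20, k = 15, so n − k + 1 = 6.
Given d = 9, check d ≤ 6: NO.
Slack = (n − k + 1) − d = -3.
The slack is negative: d = 9 exceeds n − k + 1 = 6 by 3, so the Singleton bound is violated and no linear [20, 15, 9]_2 code can exist. In particular it is not MDS (MDS requires d = n − k + 1 exactly).
Description: the claimed parameters are [20, 15, 9]_2; such a code would be impossible (violates the Singleton bound).


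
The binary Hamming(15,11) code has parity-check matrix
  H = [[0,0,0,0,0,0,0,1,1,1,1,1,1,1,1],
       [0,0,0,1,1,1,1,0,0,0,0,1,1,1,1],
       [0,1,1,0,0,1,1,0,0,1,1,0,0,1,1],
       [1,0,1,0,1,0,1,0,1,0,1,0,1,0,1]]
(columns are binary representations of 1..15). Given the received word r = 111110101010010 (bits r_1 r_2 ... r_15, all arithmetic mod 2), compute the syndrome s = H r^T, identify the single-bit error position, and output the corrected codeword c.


s = (1, 0, 1, 0)^T, error position = 10, corrected codeword c = 111110101110010

Compute s = H r^T mod 2 one row at a time:
  s_1 = 0 + 1 + 0 + 1 + 0 + 0 + 1 + 0 = 3 ≡ 1 (mod 2).
  s_2 = 1 + 1 + 0 + 1 + 0 + 0 + 1 + 0 = 4 ≡ 0 (mod 2).
  s_3 = 1 + 1 + 0 + 1 + 0 + 1 + 1 + 0 = 5 ≡ 1 (mod 2).
  s_4 = 1 + 1 + 1 + 1 + 1 + 1 + 0 + 0 = 6 ≡ 0 (mod 2).
s = (1, 0, 1, 0)^T — this equals column 10 of H (binary 1010), so error is at position 10.
Correct: flip bit 10 of r = 111110101010010 to get c = 111110101110010.


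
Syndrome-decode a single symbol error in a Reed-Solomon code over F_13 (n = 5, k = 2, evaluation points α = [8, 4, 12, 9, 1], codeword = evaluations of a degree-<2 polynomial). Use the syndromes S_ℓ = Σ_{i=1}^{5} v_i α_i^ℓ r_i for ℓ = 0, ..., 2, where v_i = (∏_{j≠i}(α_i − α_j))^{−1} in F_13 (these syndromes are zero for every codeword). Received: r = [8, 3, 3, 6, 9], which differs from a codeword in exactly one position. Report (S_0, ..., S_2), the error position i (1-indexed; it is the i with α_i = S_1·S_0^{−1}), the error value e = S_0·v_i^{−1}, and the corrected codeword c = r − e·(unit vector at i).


S = (1, 12, 1), error at position 3, error magnitude e = 3, c = [8, 3, 0, 6, 9].

Step 1: column multipliers v_i = (∏_{j≠i}(α_i − α_j))^{−1} mod 13.
  i = 1 (α = 8): (8−4)(8−12)(8−9)(8−1) = 4·(−4)·(−1)·7 = 112 ≡ 8, so v_1 = 8^{−1} = 5 (mod 13).
  i = 2 (α = 4): (4−8)(4−12)(4−9)(4−1) = (−4)·(−8)·(−5)·3 = −480 ≡ 1, so v_2 = 1^{−1} = 1 (mod 13).
  i = 3 (α = 12): (12−8)(12−4)(12−9)(12−1) = 4·8·3·11 = 1056 ≡ 3, so v_3 = 3^{−1} = 9 (mod 13).
  i = 4 (α = 9): (9−8)(9−4)(9−12)(9−1) = 1·5·(−3)·8 = −120 ≡ 10, so v_4 = 10^{−1} = 4 (mod 13).
  i = 5 (α = 1): (1−8)(1−4)(1−12)(1−9) = (−7)·(−3)·(−11)·(−8) = 1848 ≡ 2, so v_5 = 2^{−1} = 7 (mod 13).
  v = [5, 1, 9, 4, 7].
Step 2: syndromes of r = [8, 3, 3, 6, 9] (all sums mod 13).
  S_0 = Σ v_i r_i = 5·8 + 1·3 + 9·3 + 4·6 + 7·9 = 157 ≡ 1.
  S_1 = Σ v_i α_i r_i = 5·8·8 + 1·4·3 + 9·12·3 + 4·9·6 + 7·1·9 = 935 ≡ 12.
  α_i^2 mod 13 = [12, 3, 1, 3, 1].
  S_2 = Σ v_i α_i^2 r_i = 5·12·8 + 1·3·3 + 9·1·3 + 4·3·6 + 7·1·9 = 651 ≡ 1.
  S = (1, 12, 1) ≠ 0, so r is not a codeword (an error is present).
Step 3: locate the error. For a single error e at position i, S_ℓ = v_i·e·α_i^ℓ, so α_err = S_1/S_0.
  S_0^{−1} = 1^{−1} = 1 (mod 13), so α_err = 12·1 = 12 ≡ 12 = α_3. Error position i = 3.
  Consistency check: S_2/S_1 = 1·12 = 12 ≡ 12 = α_err ✓ (single-error assumption holds).
Step 4: error magnitude e = S_0/v_3 = S_0·∏_{j≠3}(α_3 − α_j) = 1·3 = 3 ≡ 3 (mod 13).
Step 5: correct position 3: c_3 = r_3 − e = 3 − 3 ≡ 0 (mod 13). Hence c = [8, 3, 0, 6, 9].
  Check: interpolating c through the α_i gives m(x) = 11 + 11·x (degree < 2) with m(α_i) = c_i for every i, so c is indeed a codeword.


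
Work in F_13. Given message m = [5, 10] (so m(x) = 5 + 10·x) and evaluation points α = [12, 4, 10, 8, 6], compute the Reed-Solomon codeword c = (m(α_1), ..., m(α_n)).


c = [8, 6, 1, 7, 0]

Message polynomial: m(x) = 5 + 10·x (mod 13).
For each evaluation point α_i, compute m(α_i) mod 13:
  α_1 = 12: Horner steps 10 → 8, so m(12) = 8.
  α_2 = 4: Horner steps 10 → 6, so m(4) = 6.
  α_3 = 10: Horner steps 10 → 1, so m(10) = 1.
  α_4 = 8: Horner steps 10 → 7, so m(8) = 7.
  α_5 = 6: Horner steps 10 → 0, so m(6) = 0.
Codeword c = [8, 6, 1, 7, 0] ∈ F_13^5.


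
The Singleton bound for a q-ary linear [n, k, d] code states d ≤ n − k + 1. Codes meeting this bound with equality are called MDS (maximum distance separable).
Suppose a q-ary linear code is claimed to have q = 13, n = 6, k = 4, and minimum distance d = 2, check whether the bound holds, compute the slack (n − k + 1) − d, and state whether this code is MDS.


Singleton RHS = n − k + 1 = 3, slack = 1, bound satisfied, not MDS.

Singleton bound: d ≤ n − k + 1.
Here n = 6, k = 4, so n − k + 1 = 3.
Given d = 2, check d ≤ 3: YES.
Slack = (n − k + 1) − d = 1.
The code is NOT MDS (slack = 1 > 0).
Description: the claimed parameters are [6, 4, 2]_13; such a code would be non-MDS.


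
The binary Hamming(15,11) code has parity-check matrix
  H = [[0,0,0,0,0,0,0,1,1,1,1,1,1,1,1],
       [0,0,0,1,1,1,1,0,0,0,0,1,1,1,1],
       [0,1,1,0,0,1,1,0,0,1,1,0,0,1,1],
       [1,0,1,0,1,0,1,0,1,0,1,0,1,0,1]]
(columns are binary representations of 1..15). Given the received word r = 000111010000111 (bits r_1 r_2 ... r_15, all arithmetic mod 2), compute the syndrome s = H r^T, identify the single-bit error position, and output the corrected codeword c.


s = (0, 0, 1, 1)^T, error position = 3, corrected codeword c = 001111010000111

Compute s = H r^T mod 2 one row at a time:
  s_1 = 1 + 0 + 0 + 0 + 0 + 1 + 1 + 1 = 4 ≡ 0 (mod 2).
  s_2 = 1 + 1 + 1 + 0 + 0 + 1 + 1 + 1 = 6 ≡ 0 (mod 2).
  s_3 = 0 + 0 + 1 + 0 + 0 + 0 + 1 + 1 = 3 ≡ 1 (mod 2).
  s_4 = 0 + 0 + 1 + 0 + 0 + 0 + 1 + 1 = 3 ≡ 1 (mod 2).
s = (0, 0, 1, 1)^T — this equals column 3 of H (binary 0011), so error is at position 3.
Correct: flip bit 3 of r = 000111010000111 to get c = 001111010000111.


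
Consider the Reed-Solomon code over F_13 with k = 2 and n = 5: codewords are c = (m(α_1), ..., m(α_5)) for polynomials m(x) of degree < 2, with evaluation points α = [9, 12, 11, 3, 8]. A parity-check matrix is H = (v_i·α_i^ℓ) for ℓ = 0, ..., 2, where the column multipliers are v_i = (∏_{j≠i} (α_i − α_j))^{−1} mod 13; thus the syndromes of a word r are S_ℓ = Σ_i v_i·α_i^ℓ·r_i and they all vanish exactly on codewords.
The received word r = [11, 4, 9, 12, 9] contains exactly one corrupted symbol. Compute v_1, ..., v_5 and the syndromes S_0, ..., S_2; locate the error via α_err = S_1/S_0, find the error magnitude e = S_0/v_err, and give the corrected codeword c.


S = (5, 3, 7), error at position 3, error magnitude e = 7, c = [11, 4, 2, 12, 9].

Step 1: column multipliers v_i = (∏_{j≠i}(α_i − α_j))^{−1} mod 13.
  i = 1 (α = 9): (9−12)(9−11)(9−3)(9−8) = (−3)·(−2)·6·1 = 36 ≡ 10, so v_1 = 10^{−1} = 4 (mod 13).
  i = 2 (α = 12): (12−9)(12−11)(12−3)(12−8) = 3·1·9·4 = 108 ≡ 4, so v_2 = 4^{−1} = 10 (mod 13).
  i = 3 (α = 11): (11−9)(11−12)(11−3)(11−8) = 2·(−1)·8·3 = −48 ≡ 4, so v_3 = 4^{−1} = 10 (mod 13).
  i = 4 (α = 3): (3−9)(3−12)(3−11)(3−8) = (−6)·(−9)·(−8)·(−5) = 2160 ≡ 2, so v_4 = 2^{−1} = 7 (mod 13).
  i = 5 (α = 8): (8−9)(8−12)(8−11)(8−3) = (−1)·(−4)·(−3)·5 = −60 ≡ 5, so v_5 = 5^{−1} = 8 (mod 13).
  v = [4, 10, 10, 7, 8].
Step 2: syndromes of r = [11, 4, 9, 12, 9] (all sums mod 13).
  S_0 = Σ v_i r_i = 4·11 + 10·4 + 10·9 + 7·12 + 8·9 = 330 ≡ 5.
  S_1 = Σ v_i α_i r_i = 4·9·11 + 10·12·4 + 10·11·9 + 7·3·12 + 8·8·9 = 2694 ≡ 3.
  α_i^2 mod 13 = [3, 1, 4, 9, 12].
  S_2 = Σ v_i α_i^2 r_i = 4·3·11 + 10·1·4 + 10·4·9 + 7·9·12 + 8·12·9 = 2152 ≡ 7.
  S = (5, 3, 7) ≠ 0, so r is not a codeword (an error is present).
Step 3: locate the error. For a single error e at position i, S_ℓ = v_i·e·α_i^ℓ, so α_err = S_1/S_0.
  S_0^{−1} = 5^{−1} = 8 (mod 13), so α_err = 3·8 = 24 ≡ 11 = α_3. Error position i = 3.
  Consistency check: S_2/S_1 = 7·9 = 63 ≡ 11 = α_err ✓ (single-error assumption holds).
Step 4: error magnitude e = S_0/v_3 = S_0·∏_{j≠3}(α_3 − α_j) = 5·4 = 20 ≡ 7 (mod 13).
Step 5: correct position 3: c_3 = r_3 − e = 9 − 7 ≡ 2 (mod 13). Hence c = [11, 4, 2, 12, 9].
  Check: interpolating c through the α_i gives m(x) = 6 + 2·x (degree < 2) with m(α_i) = c_i for every i, so c is indeed a codeword.


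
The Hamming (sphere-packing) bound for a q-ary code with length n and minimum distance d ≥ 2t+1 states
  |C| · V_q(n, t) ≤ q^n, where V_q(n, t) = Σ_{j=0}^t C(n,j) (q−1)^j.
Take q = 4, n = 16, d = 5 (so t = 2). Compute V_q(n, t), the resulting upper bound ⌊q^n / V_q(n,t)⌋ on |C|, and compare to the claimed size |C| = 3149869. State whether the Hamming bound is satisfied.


V_q(n, t) = 1129, q^n = 4294967296, Hamming bound = 3804222, |C| = 3149869 ≤ bound (satisfied).

Step 1: Compute V_q(n, t) = Σ_{j=0}^2 C(n, j) (q−1)^j.
  j = 0: C(16,0)·(3)^0 = 1·1 = 1.
  j = 1: C(16,1)·(3)^1 = 16·3 = 48.
  j = 2: C(16,2)·(3)^2 = 120·9 = 1080.
  V_q(n, t) = 1 + 48 + 1080 = 1129.
Step 2: q^n = 4^16 = 4294967296.
Step 3: Hamming bound ⌊q^n / V_q(n,t)⌋ = ⌊4294967296/1129⌋ = 3804222.
Step 4: Compare |C| = 3149869 to 3804222: satisfied.
The claimed |C| lies below the Hamming bound.


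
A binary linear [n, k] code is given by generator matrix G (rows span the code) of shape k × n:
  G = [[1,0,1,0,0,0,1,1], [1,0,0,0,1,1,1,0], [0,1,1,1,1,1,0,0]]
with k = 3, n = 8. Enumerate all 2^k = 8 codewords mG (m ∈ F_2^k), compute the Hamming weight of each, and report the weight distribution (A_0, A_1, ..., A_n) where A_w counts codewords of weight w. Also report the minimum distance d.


Weight distribution: A_0 = 1, A_3 = 1, A_4 = 3, A_5 = 2, A_7 = 1. Minimum distance d = 3.

Enumerate all 2^3 = 8 messages m ∈ F_2^3.
For each, compute codeword c = mG in F_2^8, then tally its weight.
  m = 000 → c = 00000000, weight = 0.
  m = 100 → c = 10100011, weight = 4.
  m = 010 → c = 10001110, weight = 4.
  m = 110 → c = 00101101, weight = 4.
  m = 001 → c = 01111100, weight = 5.
  m = 101 → c = 11011111, weight = 7.
  m = 011 → c = 11110010, weight = 5.
  m = 111 → c = 01010001, weight = 3.
Tally weights:
  weight 0: 1 codewords.
  weight 3: 1 codewords.
  weight 4: 3 codewords.
  weight 5: 2 codewords.
  weight 7: 1 codewords.
Minimum distance d = smallest w > 0 with A_w > 0 = 3.
Sanity: Σ A_w = 8 = 2^3 = 8 ✓.


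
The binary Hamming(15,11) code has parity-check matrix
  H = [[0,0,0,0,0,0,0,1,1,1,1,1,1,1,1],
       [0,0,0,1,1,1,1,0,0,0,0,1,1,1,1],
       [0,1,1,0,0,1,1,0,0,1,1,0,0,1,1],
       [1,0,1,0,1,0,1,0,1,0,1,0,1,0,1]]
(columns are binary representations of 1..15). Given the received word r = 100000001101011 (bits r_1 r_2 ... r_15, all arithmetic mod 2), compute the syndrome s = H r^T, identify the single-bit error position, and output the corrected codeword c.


s = (1, 1, 1, 1)^T, error position = 15, corrected codeword c = 100000001101010

Compute s = H r^T mod 2 one row at a time:
  s_1 = 0 + 1 + 1 + 0 + 1 + 0 + 1 + 1 = 5 ≡ 1 (mod 2).
  s_2 = 0 + 0 + 0 + 0 + 1 + 0 + 1 + 1 = 3 ≡ 1 (mod 2).
  s_3 = 0 + 0 + 0 + 0 + 1 + 0 + 1 + 1 = 3 ≡ 1 (mod 2).
  s_4 = 1 + 0 + 0 + 0 + 1 + 0 + 0 + 1 = 3 ≡ 1 (mod 2).
s = (1, 1, 1, 1)^T — this equals column 15 of H (binary 1111), so error is at position 15.
Correct: flip bit 15 of r = 100000001101011 to get c = 100000001101010.


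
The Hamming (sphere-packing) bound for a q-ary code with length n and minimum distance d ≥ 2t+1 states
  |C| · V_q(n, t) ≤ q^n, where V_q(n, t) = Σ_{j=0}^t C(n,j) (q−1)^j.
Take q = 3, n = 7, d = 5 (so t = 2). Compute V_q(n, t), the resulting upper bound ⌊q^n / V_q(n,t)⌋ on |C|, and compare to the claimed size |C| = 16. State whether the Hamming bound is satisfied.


V_q(n, t) = 99, q^n = 2187, Hamming bound = 22, |C| = 16 ≤ bound (satisfied).

Step 1: Compute V_q(n, t) = Σ_{j=0}^2 C(n, j) (q−1)^j.
  j = 0: C(7,0)·(2)^0 = 1·1 = 1.
  j = 1: C(7,1)·(2)^1 = 7·2 = 14.
  j = 2: C(7,2)·(2)^2 = 21·4 = 84.
  V_q(n, t) = 1 + 14 + 84 = 99.
Step 2: q^n = 3^7 = 2187.
Step 3: Hamming bound ⌊q^n / V_q(n,t)⌋ = ⌊2187/99⌋ = 22.
Step 4: Compare |C| = 16 to 22: satisfied.
The claimed |C| lies below the Hamming bound.


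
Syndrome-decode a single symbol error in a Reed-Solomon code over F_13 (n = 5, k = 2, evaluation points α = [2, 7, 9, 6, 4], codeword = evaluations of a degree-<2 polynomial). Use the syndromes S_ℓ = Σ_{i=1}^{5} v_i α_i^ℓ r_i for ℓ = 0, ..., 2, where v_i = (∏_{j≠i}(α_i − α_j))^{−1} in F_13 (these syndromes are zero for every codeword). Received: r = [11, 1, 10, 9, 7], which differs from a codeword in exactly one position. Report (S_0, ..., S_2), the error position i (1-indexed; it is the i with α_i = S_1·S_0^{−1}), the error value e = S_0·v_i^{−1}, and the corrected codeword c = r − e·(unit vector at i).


S = (10, 8, 9), error at position 4, error magnitude e = 6, c = [11, 1, 10, 3, 7].

Step 1: column multipliers v_i = (∏_{j≠i}(α_i − α_j))^{−1} mod 13.
  i = 1 (α = 2): (2−7)(2−9)(2−6)(2−4) = (−5)·(−7)·(−4)·(−2) = 280 ≡ 7, so v_1 = 7^{−1} = 2 (mod 13).
  i = 2 (α = 7): (7−2)(7−9)(7−6)(7−4) = 5·(−2)·1·3 = −30 ≡ 9, so v_2 = 9^{−1} = 3 (mod 13).
  i = 3 (α = 9): (9−2)(9−7)(9−6)(9−4) = 7·2·3·5 = 210 ≡ 2, so v_3 = 2^{−1} = 7 (mod 13).
  i = 4 (α = 6): (6−2)(6−7)(6−9)(6−4) = 4·(−1)·(−3)·2 = 24 ≡ 11, so v_4 = 11^{−1} = 6 (mod 13).
  i = 5 (α = 4): (4−2)(4−7)(4−9)(4−6) = 2·(−3)·(−5)·(−2) = −60 ≡ 5, so v_5 = 5^{−1} = 8 (mod 13).
  v = [2, 3, 7, 6, 8].
Step 2: syndromes of r = [11, 1, 10, 9, 7] (all sums mod 13).
  S_0 = Σ v_i r_i = 2·11 + 3·1 + 7·10 + 6·9 + 8·7 = 205 ≡ 10.
  S_1 = Σ v_i α_i r_i = 2·2·11 + 3·7·1 + 7·9·10 + 6·6·9 + 8·4·7 = 1243 ≡ 8.
  α_i^2 mod 13 = [4, 10, 3, 10, 3].
  S_2 = Σ v_i α_i^2 r_i = 2·4·11 + 3·10·1 + 7·3·10 + 6·10·9 + 8·3·7 = 1036 ≡ 9.
  S = (10, 8, 9) ≠ 0, so r is not a codeword (an error is present).
Step 3: locate the error. For a single error e at position i, S_ℓ = v_i·e·α_i^ℓ, so α_err = S_1/S_0.
  S_0^{−1} = 10^{−1} = 4 (mod 13), so α_err = 8·4 = 32 ≡ 6 = α_4. Error position i = 4.
  Consistency check: S_2/S_1 = 9·5 = 45 ≡ 6 = α_err ✓ (single-error assumption holds).
Step 4: error magnitude e = S_0/v_4 = S_0·∏_{j≠4}(α_4 − α_j) = 10·11 = 110 ≡ 6 (mod 13).
Step 5: correct position 4: c_4 = r_4 − e = 9 − 6 ≡ 3 (mod 13). Hence c = [11, 1, 10, 3, 7].
  Check: interpolating c through the α_i gives m(x) = 2 + 11·x (degree < 2) with m(α_i) = c_i for every i, so c is indeed a codeword.


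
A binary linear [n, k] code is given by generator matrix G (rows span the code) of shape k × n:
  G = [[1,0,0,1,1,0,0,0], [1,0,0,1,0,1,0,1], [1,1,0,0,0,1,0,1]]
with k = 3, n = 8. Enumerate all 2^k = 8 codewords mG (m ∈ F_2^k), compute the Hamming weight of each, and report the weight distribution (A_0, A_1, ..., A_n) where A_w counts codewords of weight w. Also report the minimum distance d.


Weight distribution: A_0 = 1, A_2 = 1, A_3 = 3, A_4 = 2, A_5 = 1. Minimum distance d = 2.

Enumerate all 2^3 = 8 messages m ∈ F_2^3.
For each, compute codeword c = mG in F_2^8, then tally its weight.
  m = 000 → c = 00000000, weight = 0.
  m = 100 → c = 10011000, weight = 3.
  m = 010 → c = 10010101, weight = 4.
  m = 110 → c = 00001101, weight = 3.
  m = 001 → c = 11000101, weight = 4.
  m = 101 → c = 01011101, weight = 5.
  m = 011 → c = 01010000, weight = 2.
  m = 111 → c = 11001000, weight = 3.
Tally weights:
  weight 0: 1 codewords.
  weight 2: 1 codewords.
  weight 3: 3 codewords.
  weight 4: 2 codewords.
  weight 5: 1 codewords.
Minimum distance d = smallest w > 0 with A_w > 0 = 2.
Sanity: Σ A_w = 8 = 2^3 = 8 ✓.


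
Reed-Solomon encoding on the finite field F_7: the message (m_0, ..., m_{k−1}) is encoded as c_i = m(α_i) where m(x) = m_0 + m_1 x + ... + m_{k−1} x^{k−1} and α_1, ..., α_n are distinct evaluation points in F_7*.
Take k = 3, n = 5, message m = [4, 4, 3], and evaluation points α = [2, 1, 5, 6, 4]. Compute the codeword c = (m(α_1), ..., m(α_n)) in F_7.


c = [3, 4, 1, 3, 5]

Message polynomial: m(x) = 4 + 4·x + 3·x^2 (mod 7).
For each evaluation point α_i, compute m(α_i) mod 7:
  α_1 = 2: Horner steps 3 → 3 → 3, so m(2) = 3.
  α_2 = 1: Horner steps 3 → 0 → 4, so m(1) = 4.
  α_3 = 5: Horner steps 3 → 5 → 1, so m(5) = 1.
  α_4 = 6: Horner steps 3 → 1 → 3, so m(6) = 3.
  α_5 = 4: Horner steps 3 → 2 → 5, so m(4) = 5.
Codeword c = [3, 4, 1, 3, 5] ∈ F_7^5.


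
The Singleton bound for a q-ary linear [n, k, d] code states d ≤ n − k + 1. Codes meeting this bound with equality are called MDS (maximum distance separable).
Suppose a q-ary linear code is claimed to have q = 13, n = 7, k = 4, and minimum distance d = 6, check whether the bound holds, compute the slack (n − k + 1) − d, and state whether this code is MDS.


Singleton RHS = n − k + 1 = 4, slack = -2, bound violated (no such code; not MDS).

Singleton bound: d ≤ n − k + 1.
Here n = 7, k = 4, so n − k + 1 = 4.
Given d = 6, check d ≤ 4: NO.
Slack = (n − k + 1) − d = -2.
The slack is negative: d = 6 exceeds n − k + 1 = 4 by 2, so the Singleton bound is violated and no linear [7, 4, 6]_13 code can exist. In particular it is not MDS (MDS requires d = n − k + 1 exactly).
Description: the claimed parameters are [7, 4, 6]_13; such a code would be impossible (violates the Singleton bound).


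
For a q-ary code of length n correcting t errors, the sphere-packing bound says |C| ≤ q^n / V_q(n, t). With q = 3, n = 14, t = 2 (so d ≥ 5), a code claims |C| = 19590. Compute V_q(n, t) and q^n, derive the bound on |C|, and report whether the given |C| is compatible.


V_q(n, t) = 393, q^n = 4782969, Hamming bound = 12170, |C| = 19590 > bound (violated).

Step 1: Compute V_q(n, t) = Σ_{j=0}^2 C(n, j) (q−1)^j.
  j = 0: C(14,0)·(2)^0 = 1·1 = 1.
  j = 1: C(14,1)·(2)^1 = 14·2 = 28.
  j = 2: C(14,2)·(2)^2 = 91·4 = 364.
  V_q(n, t) = 1 + 28 + 364 = 393.
Step 2: q^n = 3^14 = 4782969.
Step 3: Hamming bound ⌊q^n / V_q(n,t)⌋ = ⌊4782969/393⌋ = 12170.
Step 4: Compare |C| = 19590 to 12170: violated.
The claimed |C| lies above the Hamming bound, so no 3-ary code of length 14 with d ≥ 5 can have 19590 codewords.


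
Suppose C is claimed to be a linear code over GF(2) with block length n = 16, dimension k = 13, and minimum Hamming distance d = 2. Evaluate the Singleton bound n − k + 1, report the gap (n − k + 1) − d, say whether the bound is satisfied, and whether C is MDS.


Singleton RHS = n − k + 1 = 4, slack = 2, bound satisfied, not MDS.

Singleton bound: d ≤ n − k + 1.
Here n = 16, k = 13, so n − k + 1 = 4.
Given d = 2, check d ≤ 4: YES.
Slack = (n − k + 1) − d = 2.
The code is NOT MDS (slack = 2 > 0).
Description: the claimed parameters are [16, 13, 2]_2; such a code would be non-MDS.
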